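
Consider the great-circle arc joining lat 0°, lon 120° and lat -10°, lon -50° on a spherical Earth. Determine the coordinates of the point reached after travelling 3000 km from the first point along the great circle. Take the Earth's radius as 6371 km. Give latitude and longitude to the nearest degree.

Convert each endpoint to a unit vector on the sphere (x = cos φ cos λ, y = cos φ sin λ, z = sin φ).
The central angle between the endpoints is δ = arccos(p₁·p₂) ≈ 2.895 rad (165.9°). The total great-circle distance is δ·R ≈ 2.895 × 6371 ≈ 18447 km, so the target fraction is f = 3000/18447 ≈ 0.163.
Interpolate at f ≈ 0.163 with slerp weights a = sin((1−f)δ)/sin δ ≈ 2.697, b = sin(fδ)/sin δ ≈ 1.861.
p = a·p₁ + b·p₂ ≈ (-0.170, 0.931, -0.323); φ = arcsin(p_z) ≈ -18.86°, λ = atan2(p_y, p_x) ≈ 100.34°.

≈ lat -19°, lon 100°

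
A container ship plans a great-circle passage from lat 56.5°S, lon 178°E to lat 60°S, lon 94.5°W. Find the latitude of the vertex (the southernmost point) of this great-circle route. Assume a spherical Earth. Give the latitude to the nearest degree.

The great circle lies in the plane with unit normal n̂ = (p₁ × p₂)/|p₁ × p₂|.
Here n̂_z ≈ +0.406; the vertex latitude is φ_max = arccos|n̂_z| ≈ 66.0°.
Check via Clairaut: cos φ_max = |cos φ₁| · sin C = cos(56.5°)·sin(132.6°) ≈ 0.406, again giving ≈ 66.0°.

≈ 66°S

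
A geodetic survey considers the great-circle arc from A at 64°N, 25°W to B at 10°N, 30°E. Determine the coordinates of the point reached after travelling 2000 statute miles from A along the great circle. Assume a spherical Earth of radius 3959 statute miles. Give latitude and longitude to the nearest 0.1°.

Convert each endpoint to a unit vector on the sphere (x = cos φ cos λ, y = cos φ sin λ, z = sin φ).
The central angle between the endpoints is δ = arccos(p₁·p₂) ≈ 1.155 rad (66.2°). The total great-circle distance is δ·R ≈ 1.155 × 3959 ≈ 4574 mi, so the target fraction is f = 2000/4574 ≈ 0.437.
Interpolate at f ≈ 0.437 with slerp weights a = sin((1−f)δ)/sin δ ≈ 0.662, b = sin(fδ)/sin δ ≈ 0.529.
p = a·p₁ + b·p₂ ≈ (0.714, 0.138, 0.686); φ = arcsin(p_z) ≈ 43.35°, λ = atan2(p_y, p_x) ≈ 10.93°.

≈ 43.3°N, 10.9°E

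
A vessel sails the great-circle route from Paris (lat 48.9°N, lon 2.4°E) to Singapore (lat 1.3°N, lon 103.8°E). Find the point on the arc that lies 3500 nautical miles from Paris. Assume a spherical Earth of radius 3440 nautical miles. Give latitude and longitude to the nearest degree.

From cos δ = sin φ₁ sin φ₂ + cos φ₁ cos φ₂ cos Δλ, the central angle is δ ≈ 1.684 rad (96.5°). The total great-circle distance is δ·R ≈ 1.684 × 3440 ≈ 5792 nmi, so the target fraction is f = 3500/5792 ≈ 0.604.
Interpolate at f ≈ 0.604 with slerp weights a = sin((1−f)δ)/sin δ ≈ 0.622, b = sin(fδ)/sin δ ≈ 0.856.
p = a·p₁ + b·p₂ ≈ (0.204, 0.848, 0.488); φ = arcsin(p_z) ≈ 29.23°, λ = atan2(p_y, p_x) ≈ 76.45°.

≈ lat 29°N, lon 76°E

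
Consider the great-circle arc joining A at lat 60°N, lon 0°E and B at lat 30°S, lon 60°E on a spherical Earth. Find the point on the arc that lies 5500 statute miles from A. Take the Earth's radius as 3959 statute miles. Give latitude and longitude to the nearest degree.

≈ lat 9°S, lon 50°E

Convert each endpoint to a unit vector on the sphere (x = cos φ cos λ, y = cos φ sin λ, z = sin φ).
The central angle between the endpoints is δ = arccos(p₁·p₂) ≈ 1.789 rad (102.5°). The total great-circle distance is δ·R ≈ 1.789 × 3959 ≈ 7083 mi, so the target fraction is f = 5500/7083 ≈ 0.777.
Interpolate at f ≈ 0.777 with slerp weights a = sin((1−f)δ)/sin δ ≈ 0.399, b = sin(fδ)/sin δ ≈ 1.007.
p = a·p₁ + b·p₂ ≈ (0.636, 0.756, -0.158); φ = arcsin(p_z) ≈ -9.12°, λ = atan2(p_y, p_x) ≈ 49.93°.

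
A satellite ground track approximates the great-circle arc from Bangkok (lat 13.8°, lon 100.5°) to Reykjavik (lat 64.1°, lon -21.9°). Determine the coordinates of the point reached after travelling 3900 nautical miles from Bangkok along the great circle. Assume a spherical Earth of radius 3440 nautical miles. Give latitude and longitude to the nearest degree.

≈ lat 67°, lon 43°

From cos δ = sin φ₁ sin φ₂ + cos φ₁ cos φ₂ cos Δλ, the central angle is δ ≈ 1.584 rad (90.7°). The total great-circle distance is δ·R ≈ 1.584 × 3440 ≈ 5447 nmi, so the target fraction is f = 3900/5447 ≈ 0.716.
Interpolate at f ≈ 0.716 with slerp weights a = sin((1−f)δ)/sin δ ≈ 0.435, b = sin(fδ)/sin δ ≈ 0.906.
p = a·p₁ + b·p₂ ≈ (0.290, 0.268, 0.919); φ = arcsin(p_z) ≈ 66.75°, λ = atan2(p_y, p_x) ≈ 42.67°.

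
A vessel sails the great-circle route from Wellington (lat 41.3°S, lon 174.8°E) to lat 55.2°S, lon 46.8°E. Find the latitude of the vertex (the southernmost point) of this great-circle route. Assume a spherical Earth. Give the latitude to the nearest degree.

≈ 69°S

The great circle lies in the plane with unit normal n̂ = (p₁ × p₂)/|p₁ × p₂|.
Here n̂_z ≈ -0.352; the vertex latitude is φ_max = arccos|n̂_z| ≈ 69.4°.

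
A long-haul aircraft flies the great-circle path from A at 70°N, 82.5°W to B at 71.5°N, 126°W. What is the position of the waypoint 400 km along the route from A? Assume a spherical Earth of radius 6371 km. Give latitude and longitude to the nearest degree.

Write both endpoints as unit vectors p₁, p₂ with components (cos φ cos λ, cos φ sin λ, sin φ).
The central angle between the endpoints is δ = arccos(p₁·p₂) ≈ 0.246 rad (14.1°). The total great-circle distance is δ·R ≈ 0.246 × 6371 ≈ 1568 km, so the target fraction is f = 400/1568 ≈ 0.255.
Interpolate at f ≈ 0.255 with slerp weights a = sin((1−f)δ)/sin δ ≈ 0.748, b = sin(fδ)/sin δ ≈ 0.257.
p = a·p₁ + b·p₂ ≈ (-0.015, -0.320, 0.947); φ = arcsin(p_z) ≈ 71.33°, λ = atan2(p_y, p_x) ≈ -92.62°.

≈ 71°N, 93°W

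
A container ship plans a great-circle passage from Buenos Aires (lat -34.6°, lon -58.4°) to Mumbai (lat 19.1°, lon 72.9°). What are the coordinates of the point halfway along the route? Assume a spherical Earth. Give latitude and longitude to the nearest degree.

Write both endpoints as unit vectors p₁, p₂ with components (cos φ cos λ, cos φ sin λ, sin φ).
The central angle between the endpoints is δ = arccos(p₁·p₂) ≈ 2.345 rad (134.4°).
Interpolate at f = 1/2 with slerp weights a = sin((1−f)δ)/sin δ ≈ 1.289, b = sin(fδ)/sin δ ≈ 1.289.
p = a·p₁ + b·p₂ ≈ (0.914, 0.261, -0.310); φ = arcsin(p_z) ≈ -18.07°, λ = atan2(p_y, p_x) ≈ 15.91°.

≈ lat -18°, lon 16°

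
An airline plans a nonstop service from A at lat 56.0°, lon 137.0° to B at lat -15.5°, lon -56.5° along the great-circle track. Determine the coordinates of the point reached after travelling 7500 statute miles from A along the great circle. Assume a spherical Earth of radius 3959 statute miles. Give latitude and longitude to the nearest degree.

≈ lat 14°, lon -62°

Write both endpoints as unit vectors p₁, p₂ with components (cos φ cos λ, cos φ sin λ, sin φ).
The central angle between the endpoints is δ = arccos(p₁·p₂) ≈ 2.412 rad (138.2°). The total great-circle distance is δ·R ≈ 2.412 × 3959 ≈ 9550 mi, so the target fraction is f = 7500/9550 ≈ 0.785.
Interpolate at f ≈ 0.785 with slerp weights a = sin((1−f)δ)/sin δ ≈ 0.743, b = sin(fδ)/sin δ ≈ 1.423.
p = a·p₁ + b·p₂ ≈ (0.453, -0.860, 0.235); φ = arcsin(p_z) ≈ 13.62°, λ = atan2(p_y, p_x) ≈ -62.22°.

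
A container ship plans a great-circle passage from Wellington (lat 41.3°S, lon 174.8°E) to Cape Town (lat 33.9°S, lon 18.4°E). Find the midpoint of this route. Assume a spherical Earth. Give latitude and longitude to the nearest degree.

≈ lat 75°S, lon 83°E

Convert each endpoint to a unit vector on the sphere (x = cos φ cos λ, y = cos φ sin λ, z = sin φ).
The central angle between the endpoints is δ = arccos(p₁·p₂) ≈ 1.776 rad (101.7°).
Interpolate at f = 1/2 with slerp weights a = sin((1−f)δ)/sin δ ≈ 0.792, b = sin(fδ)/sin δ ≈ 0.792.
p = a·p₁ + b·p₂ ≈ (0.031, 0.261, -0.965); φ = arcsin(p_z) ≈ -74.73°, λ = atan2(p_y, p_x) ≈ 83.19°.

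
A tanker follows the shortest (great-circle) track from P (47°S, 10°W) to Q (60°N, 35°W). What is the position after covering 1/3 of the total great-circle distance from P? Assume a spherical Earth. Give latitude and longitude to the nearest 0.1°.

The haversine formula gives a central angle δ ≈ 1.901 rad (108.9°) between the endpoints.
Interpolate at f = 1/3 with slerp weights a = sin((1−f)δ)/sin δ ≈ 1.009, b = sin(fδ)/sin δ ≈ 0.626.
p = a·p₁ + b·p₂ ≈ (0.934, -0.299, -0.196); φ = arcsin(p_z) ≈ -11.29°, λ = atan2(p_y, p_x) ≈ -17.75°.

≈ (11.3°S, 17.8°W)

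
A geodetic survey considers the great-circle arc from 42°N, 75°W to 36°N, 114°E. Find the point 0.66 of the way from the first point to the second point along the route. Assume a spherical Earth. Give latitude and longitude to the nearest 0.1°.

≈ 70.0°N, 125.3°E

The haversine formula gives a central angle δ ≈ 1.773 rad (101.6°) between the endpoints.
Interpolate at f = 0.66 with slerp weights a = sin((1−f)δ)/sin δ ≈ 0.579, b = sin(fδ)/sin δ ≈ 0.940.
p = a·p₁ + b·p₂ ≈ (-0.198, 0.279, 0.940); φ = arcsin(p_z) ≈ 69.98°, λ = atan2(p_y, p_x) ≈ 125.33°.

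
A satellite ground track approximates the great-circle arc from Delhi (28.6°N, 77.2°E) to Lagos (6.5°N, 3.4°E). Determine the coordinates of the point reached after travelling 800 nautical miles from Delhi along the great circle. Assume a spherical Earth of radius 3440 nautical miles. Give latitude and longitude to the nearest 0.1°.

≈ 27.3°N, 62.2°E

Write both endpoints as unit vectors p₁, p₂ with components (cos φ cos λ, cos φ sin λ, sin φ).
The central angle between the endpoints is δ = arccos(p₁·p₂) ≈ 1.269 rad (72.7°). The total great-circle distance is δ·R ≈ 1.269 × 3440 ≈ 4364 nmi, so the target fraction is f = 800/4364 ≈ 0.183.
Interpolate at f ≈ 0.183 with slerp weights a = sin((1−f)δ)/sin δ ≈ 0.901, b = sin(fδ)/sin δ ≈ 0.241.
p = a·p₁ + b·p₂ ≈ (0.415, 0.786, 0.459); φ = arcsin(p_z) ≈ 27.31°, λ = atan2(p_y, p_x) ≈ 62.18°.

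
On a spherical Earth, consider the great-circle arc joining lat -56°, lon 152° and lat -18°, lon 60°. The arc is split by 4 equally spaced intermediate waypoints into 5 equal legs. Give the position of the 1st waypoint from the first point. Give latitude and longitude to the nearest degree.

≈ lat -56°, lon 125°

Convert each endpoint to a unit vector on the sphere (x = cos φ cos λ, y = cos φ sin λ, z = sin φ).
The central angle between the endpoints is δ = arccos(p₁·p₂) ≈ 1.331 rad (76.3°).
Interpolate at f = 1/5 with slerp weights a = sin((1−f)δ)/sin δ ≈ 0.900, b = sin(fδ)/sin δ ≈ 0.271.
p = a·p₁ + b·p₂ ≈ (-0.316, 0.459, -0.830); φ = arcsin(p_z) ≈ -56.12°, λ = atan2(p_y, p_x) ≈ 124.50°.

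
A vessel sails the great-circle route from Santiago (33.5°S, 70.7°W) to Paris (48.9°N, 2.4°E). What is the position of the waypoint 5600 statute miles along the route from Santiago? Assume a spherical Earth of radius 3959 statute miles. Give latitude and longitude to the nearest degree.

≈ 33°N, 21°W

The haversine formula gives a central angle δ ≈ 1.830 rad (104.9°) between the endpoints. The total great-circle distance is δ·R ≈ 1.830 × 3959 ≈ 7246 mi, so the target fraction is f = 5600/7246 ≈ 0.773.
Interpolate at f ≈ 0.773 with slerp weights a = sin((1−f)δ)/sin δ ≈ 0.418, b = sin(fδ)/sin δ ≈ 1.022.
p = a·p₁ + b·p₂ ≈ (0.786, -0.301, 0.540); φ = arcsin(p_z) ≈ 32.65°, λ = atan2(p_y, p_x) ≈ -20.93°.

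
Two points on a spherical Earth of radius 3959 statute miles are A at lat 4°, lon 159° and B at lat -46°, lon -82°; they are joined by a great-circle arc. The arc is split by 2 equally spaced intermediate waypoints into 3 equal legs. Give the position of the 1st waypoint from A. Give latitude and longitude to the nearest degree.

The haversine formula gives a central angle δ ≈ 1.967 rad (112.7°) between the endpoints.
Interpolate at f = 1/3 with slerp weights a = sin((1−f)δ)/sin δ ≈ 1.048, b = sin(fδ)/sin δ ≈ 0.661.
p = a·p₁ + b·p₂ ≈ (-0.912, -0.080, -0.402); φ = arcsin(p_z) ≈ -23.73°, λ = atan2(p_y, p_x) ≈ -174.98°.

≈ lat -24°, lon -175°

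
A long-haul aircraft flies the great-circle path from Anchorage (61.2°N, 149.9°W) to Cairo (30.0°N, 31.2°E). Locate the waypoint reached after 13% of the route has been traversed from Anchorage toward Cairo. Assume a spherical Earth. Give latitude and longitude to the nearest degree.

From cos δ = sin φ₁ sin φ₂ + cos φ₁ cos φ₂ cos Δλ, the central angle is δ ≈ 1.550 rad (88.8°).
Interpolate at f = 0.13 with slerp weights a = sin((1−f)δ)/sin δ ≈ 0.976, b = sin(fδ)/sin δ ≈ 0.200.
p = a·p₁ + b·p₂ ≈ (-0.258, -0.146, 0.955); φ = arcsin(p_z) ≈ 72.74°, λ = atan2(p_y, p_x) ≈ -150.54°.

≈ 73°N, 151°W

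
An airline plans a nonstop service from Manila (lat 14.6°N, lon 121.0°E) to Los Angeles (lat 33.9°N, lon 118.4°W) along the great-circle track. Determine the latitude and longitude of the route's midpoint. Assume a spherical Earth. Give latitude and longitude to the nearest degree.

Convert each endpoint to a unit vector on the sphere (x = cos φ cos λ, y = cos φ sin λ, z = sin φ).
The central angle between the endpoints is δ = arccos(p₁·p₂) ≈ 1.842 rad (105.6°).
Interpolate at f = 1/2 with slerp weights a = sin((1−f)δ)/sin δ ≈ 0.827, b = sin(fδ)/sin δ ≈ 0.827.
p = a·p₁ + b·p₂ ≈ (-0.738, 0.082, 0.669); φ = arcsin(p_z) ≈ 42.02°, λ = atan2(p_y, p_x) ≈ 173.65°.

≈ lat 42°N, lon 174°E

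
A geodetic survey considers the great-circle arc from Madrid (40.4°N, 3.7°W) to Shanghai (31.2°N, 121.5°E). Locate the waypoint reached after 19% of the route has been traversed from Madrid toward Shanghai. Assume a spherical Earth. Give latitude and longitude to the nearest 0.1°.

≈ 51.4°N, 16.1°E

The haversine formula gives a central angle δ ≈ 1.611 rad (92.3°) between the endpoints.
Interpolate at f = 0.19 with slerp weights a = sin((1−f)δ)/sin δ ≈ 0.966, b = sin(fδ)/sin δ ≈ 0.301.
p = a·p₁ + b·p₂ ≈ (0.599, 0.172, 0.782); φ = arcsin(p_z) ≈ 51.44°, λ = atan2(p_y, p_x) ≈ 16.06°.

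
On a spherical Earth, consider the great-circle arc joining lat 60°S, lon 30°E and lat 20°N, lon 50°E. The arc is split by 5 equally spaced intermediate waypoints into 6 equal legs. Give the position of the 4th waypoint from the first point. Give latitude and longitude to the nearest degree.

≈ lat 7°S, lon 45°E

Convert each endpoint to a unit vector on the sphere (x = cos φ cos λ, y = cos φ sin λ, z = sin φ).
The central angle between the endpoints is δ = arccos(p₁·p₂) ≈ 1.425 rad (81.6°).
Interpolate at f = 4/6 with slerp weights a = sin((1−f)δ)/sin δ ≈ 0.462, b = sin(fδ)/sin δ ≈ 0.822.
p = a·p₁ + b·p₂ ≈ (0.697, 0.707, -0.119); φ = arcsin(p_z) ≈ -6.84°, λ = atan2(p_y, p_x) ≈ 45.43°.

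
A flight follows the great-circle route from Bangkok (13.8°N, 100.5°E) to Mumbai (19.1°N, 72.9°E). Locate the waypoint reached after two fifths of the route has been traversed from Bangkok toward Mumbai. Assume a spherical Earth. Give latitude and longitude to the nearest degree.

≈ (16°N, 90°E)

Write both endpoints as unit vectors p₁, p₂ with components (cos φ cos λ, cos φ sin λ, sin φ).
The central angle between the endpoints is δ = arccos(p₁·p₂) ≈ 0.471 rad (27.0°).
Interpolate at f = 2/5 with slerp weights a = sin((1−f)δ)/sin δ ≈ 0.614, b = sin(fδ)/sin δ ≈ 0.413.
p = a·p₁ + b·p₂ ≈ (0.006, 0.960, 0.282); φ = arcsin(p_z) ≈ 16.36°, λ = atan2(p_y, p_x) ≈ 89.65°.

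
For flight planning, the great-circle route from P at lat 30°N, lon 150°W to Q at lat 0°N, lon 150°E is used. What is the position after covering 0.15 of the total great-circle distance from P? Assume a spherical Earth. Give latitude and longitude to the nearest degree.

Write both endpoints as unit vectors p₁, p₂ with components (cos φ cos λ, cos φ sin λ, sin φ).
The central angle between the endpoints is δ = arccos(p₁·p₂) ≈ 1.123 rad (64.3°).
Interpolate at f = 0.15 with slerp weights a = sin((1−f)δ)/sin δ ≈ 0.905, b = sin(fδ)/sin δ ≈ 0.186.
p = a·p₁ + b·p₂ ≈ (-0.840, -0.299, 0.453); φ = arcsin(p_z) ≈ 26.91°, λ = atan2(p_y, p_x) ≈ -160.41°.

≈ lat 27°N, lon 160°W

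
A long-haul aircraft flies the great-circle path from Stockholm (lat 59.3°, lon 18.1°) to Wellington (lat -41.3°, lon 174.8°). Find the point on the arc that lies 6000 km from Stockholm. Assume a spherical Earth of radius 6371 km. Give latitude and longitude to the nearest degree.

Convert each endpoint to a unit vector on the sphere (x = cos φ cos λ, y = cos φ sin λ, z = sin φ).
The central angle between the endpoints is δ = arccos(p₁·p₂) ≈ 2.738 rad (156.9°). The total great-circle distance is δ·R ≈ 2.738 × 6371 ≈ 17446 km, so the target fraction is f = 6000/17446 ≈ 0.344.
Interpolate at f ≈ 0.344 with slerp weights a = sin((1−f)δ)/sin δ ≈ 2.483, b = sin(fδ)/sin δ ≈ 2.060.
p = a·p₁ + b·p₂ ≈ (-0.336, 0.534, 0.776); φ = arcsin(p_z) ≈ 50.85°, λ = atan2(p_y, p_x) ≈ 122.20°.

≈ lat 51°, lon 122°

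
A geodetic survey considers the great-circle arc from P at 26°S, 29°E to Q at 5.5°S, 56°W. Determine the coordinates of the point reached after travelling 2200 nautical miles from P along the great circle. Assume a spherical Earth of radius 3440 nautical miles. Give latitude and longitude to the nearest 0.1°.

Write both endpoints as unit vectors p₁, p₂ with components (cos φ cos λ, cos φ sin λ, sin φ).
The central angle between the endpoints is δ = arccos(p₁·p₂) ≈ 1.451 rad (83.1°). The total great-circle distance is δ·R ≈ 1.451 × 3440 ≈ 4990 nmi, so the target fraction is f = 2200/4990 ≈ 0.441.
Interpolate at f ≈ 0.441 with slerp weights a = sin((1−f)δ)/sin δ ≈ 0.730, b = sin(fδ)/sin δ ≈ 0.601.
p = a·p₁ + b·p₂ ≈ (0.909, -0.178, -0.378); φ = arcsin(p_z) ≈ -22.19°, λ = atan2(p_y, p_x) ≈ -11.08°.

≈ 22.2°S, 11.1°W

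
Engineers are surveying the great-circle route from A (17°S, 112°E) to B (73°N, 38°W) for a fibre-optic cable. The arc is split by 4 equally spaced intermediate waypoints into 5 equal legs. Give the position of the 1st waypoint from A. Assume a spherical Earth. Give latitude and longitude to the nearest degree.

Write both endpoints as unit vectors p₁, p₂ with components (cos φ cos λ, cos φ sin λ, sin φ).
The central angle between the endpoints is δ = arccos(p₁·p₂) ≈ 2.120 rad (121.4°).
Interpolate at f = 1/5 with slerp weights a = sin((1−f)δ)/sin δ ≈ 1.163, b = sin(fδ)/sin δ ≈ 0.482.
p = a·p₁ + b·p₂ ≈ (-0.306, 0.944, 0.121); φ = arcsin(p_z) ≈ 6.95°, λ = atan2(p_y, p_x) ≈ 107.93°.

≈ (7°N, 108°E)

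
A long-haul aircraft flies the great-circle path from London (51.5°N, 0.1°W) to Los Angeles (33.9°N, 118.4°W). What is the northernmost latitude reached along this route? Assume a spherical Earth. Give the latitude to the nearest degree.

The great circle lies in the plane with unit normal n̂ = (p₁ × p₂)/|p₁ × p₂|.
Here n̂_z ≈ -0.464; the vertex latitude is φ_max = arccos|n̂_z| ≈ 62.4°.

≈ 62°N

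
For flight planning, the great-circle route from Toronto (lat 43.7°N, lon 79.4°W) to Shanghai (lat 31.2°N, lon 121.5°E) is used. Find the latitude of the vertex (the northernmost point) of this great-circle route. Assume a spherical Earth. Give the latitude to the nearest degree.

≈ 77°N

The great circle lies in the plane with unit normal n̂ = (p₁ × p₂)/|p₁ × p₂|.
Here n̂_z ≈ -0.226; the vertex latitude is φ_max = arccos|n̂_z| ≈ 76.9°.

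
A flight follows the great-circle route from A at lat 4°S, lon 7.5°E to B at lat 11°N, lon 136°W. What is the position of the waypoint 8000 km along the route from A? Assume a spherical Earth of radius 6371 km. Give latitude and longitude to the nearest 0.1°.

From cos δ = sin φ₁ sin φ₂ + cos φ₁ cos φ₂ cos Δλ, the central angle is δ ≈ 2.499 rad (143.2°). The total great-circle distance is δ·R ≈ 2.499 × 6371 ≈ 15920 km, so the target fraction is f = 8000/15920 ≈ 0.503.
Interpolate at f ≈ 0.503 with slerp weights a = sin((1−f)δ)/sin δ ≈ 1.580, b = sin(fδ)/sin δ ≈ 1.586.
p = a·p₁ + b·p₂ ≈ (0.442, -0.876, 0.192); φ = arcsin(p_z) ≈ 11.10°, λ = atan2(p_y, p_x) ≈ -63.21°.

≈ lat 11.1°N, lon 63.2°W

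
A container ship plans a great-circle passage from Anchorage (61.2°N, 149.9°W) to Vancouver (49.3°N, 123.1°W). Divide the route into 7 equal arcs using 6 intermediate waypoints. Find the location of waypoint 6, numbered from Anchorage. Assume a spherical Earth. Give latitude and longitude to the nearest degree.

≈ 51°N, 126°W

Convert each endpoint to a unit vector on the sphere (x = cos φ cos λ, y = cos φ sin λ, z = sin φ).
The central angle between the endpoints is δ = arccos(p₁·p₂) ≈ 0.334 rad (19.1°).
Interpolate at f = 6/7 with slerp weights a = sin((1−f)δ)/sin δ ≈ 0.145, b = sin(fδ)/sin δ ≈ 0.861.
p = a·p₁ + b·p₂ ≈ (-0.367, -0.506, 0.781); φ = arcsin(p_z) ≈ 51.31°, λ = atan2(p_y, p_x) ≈ -126.00°.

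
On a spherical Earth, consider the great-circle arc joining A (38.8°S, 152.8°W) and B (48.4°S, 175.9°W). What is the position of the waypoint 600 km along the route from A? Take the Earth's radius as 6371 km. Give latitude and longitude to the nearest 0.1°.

≈ (41.9°S, 158.6°W)

Convert each endpoint to a unit vector on the sphere (x = cos φ cos λ, y = cos φ sin λ, z = sin φ).
The central angle between the endpoints is δ = arccos(p₁·p₂) ≈ 0.335 rad (19.2°). The total great-circle distance is δ·R ≈ 0.335 × 6371 ≈ 2132 km, so the target fraction is f = 600/2132 ≈ 0.281.
Interpolate at f ≈ 0.281 with slerp weights a = sin((1−f)δ)/sin δ ≈ 0.725, b = sin(fδ)/sin δ ≈ 0.286.
p = a·p₁ + b·p₂ ≈ (-0.692, -0.272, -0.668); φ = arcsin(p_z) ≈ -41.95°, λ = atan2(p_y, p_x) ≈ -158.55°.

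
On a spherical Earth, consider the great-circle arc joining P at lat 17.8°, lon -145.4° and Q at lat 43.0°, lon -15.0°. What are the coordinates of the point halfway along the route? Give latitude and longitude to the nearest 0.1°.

≈ lat 53.4°, lon -96.0°

Convert each endpoint to a unit vector on the sphere (x = cos φ cos λ, y = cos φ sin λ, z = sin φ).
The central angle between the endpoints is δ = arccos(p₁·p₂) ≈ 1.816 rad (104.1°).
Interpolate at f = 1/2 with slerp weights a = sin((1−f)δ)/sin δ ≈ 0.813, b = sin(fδ)/sin δ ≈ 0.813.
p = a·p₁ + b·p₂ ≈ (-0.063, -0.593, 0.803); φ = arcsin(p_z) ≈ 53.38°, λ = atan2(p_y, p_x) ≈ -96.04°.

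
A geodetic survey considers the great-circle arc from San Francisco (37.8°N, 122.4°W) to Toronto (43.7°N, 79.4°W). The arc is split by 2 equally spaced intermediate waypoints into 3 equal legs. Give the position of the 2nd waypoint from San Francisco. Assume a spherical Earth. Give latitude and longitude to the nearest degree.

Convert each endpoint to a unit vector on the sphere (x = cos φ cos λ, y = cos φ sin λ, z = sin φ).
The central angle between the endpoints is δ = arccos(p₁·p₂) ≈ 0.571 rad (32.7°).
Interpolate at f = 2/3 with slerp weights a = sin((1−f)δ)/sin δ ≈ 0.350, b = sin(fδ)/sin δ ≈ 0.687.
p = a·p₁ + b·p₂ ≈ (-0.057, -0.722, 0.689); φ = arcsin(p_z) ≈ 43.59°, λ = atan2(p_y, p_x) ≈ -94.50°.

≈ 44°N, 94°W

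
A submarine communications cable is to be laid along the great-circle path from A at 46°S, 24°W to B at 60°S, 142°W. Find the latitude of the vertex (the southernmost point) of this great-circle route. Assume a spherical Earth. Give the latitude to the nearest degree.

The great circle lies in the plane with unit normal n̂ = (p₁ × p₂)/|p₁ × p₂|.
Here n̂_z ≈ -0.345; the vertex latitude is φ_max = arccos|n̂_z| ≈ 69.8°.

≈ 70°S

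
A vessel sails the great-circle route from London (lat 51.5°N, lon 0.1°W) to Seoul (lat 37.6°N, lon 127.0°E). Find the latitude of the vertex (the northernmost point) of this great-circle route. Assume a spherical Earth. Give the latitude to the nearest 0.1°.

The great circle lies in the plane with unit normal n̂ = (p₁ × p₂)/|p₁ × p₂|.
Here n̂_z ≈ +0.400; the vertex latitude is φ_max = arccos|n̂_z| ≈ 66.4°.
Check via Clairaut: cos φ_max = |cos φ₁| · sin C = cos(51.5°)·sin(40.0°) ≈ 0.400, again giving ≈ 66.4°.

≈ 66.4°N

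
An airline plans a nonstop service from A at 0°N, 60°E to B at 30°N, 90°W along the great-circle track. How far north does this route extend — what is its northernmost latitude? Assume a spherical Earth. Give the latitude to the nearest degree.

≈ 49°N

The great circle lies in the plane with unit normal n̂ = (p₁ × p₂)/|p₁ × p₂|.
Here n̂_z ≈ -0.655; the vertex latitude is φ_max = arccos|n̂_z| ≈ 49.1°.
Check via Clairaut: cos φ_max = |cos φ₁| · sin C = cos(0.0°)·sin(40.9°) ≈ 0.655, again giving ≈ 49.1°.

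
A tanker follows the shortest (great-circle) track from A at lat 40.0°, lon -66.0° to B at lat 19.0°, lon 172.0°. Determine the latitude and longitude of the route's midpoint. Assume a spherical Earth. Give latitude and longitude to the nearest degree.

From cos δ = sin φ₁ sin φ₂ + cos φ₁ cos φ₂ cos Δλ, the central angle is δ ≈ 1.746 rad (100.1°).
Interpolate at f = 1/2 with slerp weights a = sin((1−f)δ)/sin δ ≈ 0.778, b = sin(fδ)/sin δ ≈ 0.778.
p = a·p₁ + b·p₂ ≈ (-0.486, -0.442, 0.754); φ = arcsin(p_z) ≈ 48.91°, λ = atan2(p_y, p_x) ≈ -137.71°.

≈ lat 49°, lon -138°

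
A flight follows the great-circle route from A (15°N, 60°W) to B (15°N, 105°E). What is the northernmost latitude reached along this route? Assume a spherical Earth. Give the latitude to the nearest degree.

The great circle lies in the plane with unit normal n̂ = (p₁ × p₂)/|p₁ × p₂|.
Here n̂_z ≈ +0.438; the vertex latitude is φ_max = arccos|n̂_z| ≈ 64.0°.

≈ 64°N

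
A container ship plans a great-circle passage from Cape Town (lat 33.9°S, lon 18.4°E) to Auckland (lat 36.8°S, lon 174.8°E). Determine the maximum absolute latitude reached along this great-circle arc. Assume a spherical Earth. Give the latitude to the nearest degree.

The great circle lies in the plane with unit normal n̂ = (p₁ × p₂)/|p₁ × p₂|.
Here n̂_z ≈ +0.277; the vertex latitude is φ_max = arccos|n̂_z| ≈ 73.9°.
Check via Clairaut: cos φ_max = |cos φ₁| · sin C = cos(33.9°)·sin(160.5°) ≈ 0.277, again giving ≈ 73.9°.

≈ 74°S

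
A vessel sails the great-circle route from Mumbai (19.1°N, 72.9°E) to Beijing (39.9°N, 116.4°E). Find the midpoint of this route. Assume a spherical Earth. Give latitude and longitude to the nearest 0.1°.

≈ 31.3°N, 92.3°E

From cos δ = sin φ₁ sin φ₂ + cos φ₁ cos φ₂ cos Δλ, the central angle is δ ≈ 0.744 rad (42.6°).
Interpolate at f = 1/2 with slerp weights a = sin((1−f)δ)/sin δ ≈ 0.537, b = sin(fδ)/sin δ ≈ 0.537.
p = a·p₁ + b·p₂ ≈ (-0.034, 0.854, 0.520); φ = arcsin(p_z) ≈ 31.33°, λ = atan2(p_y, p_x) ≈ 92.28°.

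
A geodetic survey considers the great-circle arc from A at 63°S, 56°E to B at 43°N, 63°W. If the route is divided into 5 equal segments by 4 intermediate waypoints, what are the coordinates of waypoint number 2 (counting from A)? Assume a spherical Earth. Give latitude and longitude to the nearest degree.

≈ 30°S, 17°W

Convert each endpoint to a unit vector on the sphere (x = cos φ cos λ, y = cos φ sin λ, z = sin φ).
The central angle between the endpoints is δ = arccos(p₁·p₂) ≈ 2.448 rad (140.2°).
Interpolate at f = 2/5 with slerp weights a = sin((1−f)δ)/sin δ ≈ 1.555, b = sin(fδ)/sin δ ≈ 1.297.
p = a·p₁ + b·p₂ ≈ (0.826, -0.260, -0.501); φ = arcsin(p_z) ≈ -30.05°, λ = atan2(p_y, p_x) ≈ -17.49°.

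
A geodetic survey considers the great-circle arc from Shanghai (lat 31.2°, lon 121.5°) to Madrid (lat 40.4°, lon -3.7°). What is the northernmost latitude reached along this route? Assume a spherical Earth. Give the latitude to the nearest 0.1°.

The great circle lies in the plane with unit normal n̂ = (p₁ × p₂)/|p₁ × p₂|.
Here n̂_z ≈ -0.533; the vertex latitude is φ_max = arccos|n̂_z| ≈ 57.8°.
Check via Clairaut: cos φ_max = |cos φ₁| · sin C = cos(31.2°)·sin(38.5°) ≈ 0.533, again giving ≈ 57.8°.

≈ 57.8°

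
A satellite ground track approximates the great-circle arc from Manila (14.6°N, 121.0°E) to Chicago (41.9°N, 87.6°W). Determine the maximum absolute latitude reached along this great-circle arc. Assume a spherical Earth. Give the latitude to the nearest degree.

≈ 67°N

The great circle lies in the plane with unit normal n̂ = (p₁ × p₂)/|p₁ × p₂|.
Here n̂_z ≈ +0.389; the vertex latitude is φ_max = arccos|n̂_z| ≈ 67.1°.
Check via Clairaut: cos φ_max = |cos φ₁| · sin C = cos(14.6°)·sin(23.7°) ≈ 0.389, again giving ≈ 67.1°.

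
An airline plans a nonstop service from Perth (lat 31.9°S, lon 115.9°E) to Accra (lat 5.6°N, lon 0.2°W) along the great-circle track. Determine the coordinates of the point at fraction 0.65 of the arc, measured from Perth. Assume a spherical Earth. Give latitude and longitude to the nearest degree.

From cos δ = sin φ₁ sin φ₂ + cos φ₁ cos φ₂ cos Δλ, the central angle is δ ≈ 2.008 rad (115.0°).
Interpolate at f = 0.65 with slerp weights a = sin((1−f)δ)/sin δ ≈ 0.713, b = sin(fδ)/sin δ ≈ 1.065.
p = a·p₁ + b·p₂ ≈ (0.795, 0.541, -0.273); φ = arcsin(p_z) ≈ -15.85°, λ = atan2(p_y, p_x) ≈ 34.23°.

≈ lat 16°S, lon 34°E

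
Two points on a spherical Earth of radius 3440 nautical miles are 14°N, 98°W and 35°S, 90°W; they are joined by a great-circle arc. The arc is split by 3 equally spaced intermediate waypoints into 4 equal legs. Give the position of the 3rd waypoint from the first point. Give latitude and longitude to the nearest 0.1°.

From cos δ = sin φ₁ sin φ₂ + cos φ₁ cos φ₂ cos Δλ, the central angle is δ ≈ 0.865 rad (49.6°).
Interpolate at f = 3/4 with slerp weights a = sin((1−f)δ)/sin δ ≈ 0.282, b = sin(fδ)/sin δ ≈ 0.794.
p = a·p₁ + b·p₂ ≈ (-0.038, -0.921, -0.387); φ = arcsin(p_z) ≈ -22.78°, λ = atan2(p_y, p_x) ≈ -92.37°.

≈ 22.8°S, 92.4°W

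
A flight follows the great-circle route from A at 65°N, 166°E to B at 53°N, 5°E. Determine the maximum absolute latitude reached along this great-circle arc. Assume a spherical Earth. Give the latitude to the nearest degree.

≈ 85°N

The great circle lies in the plane with unit normal n̂ = (p₁ × p₂)/|p₁ × p₂|.
Here n̂_z ≈ -0.095; the vertex latitude is φ_max = arccos|n̂_z| ≈ 84.6°.
Check via Clairaut: cos φ_max = |cos φ₁| · sin C = cos(65.0°)·sin(12.9°) ≈ 0.095, again giving ≈ 84.6°.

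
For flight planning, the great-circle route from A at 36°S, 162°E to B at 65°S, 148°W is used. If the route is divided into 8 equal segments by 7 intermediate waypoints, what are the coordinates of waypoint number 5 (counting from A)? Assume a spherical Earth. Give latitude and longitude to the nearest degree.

Write both endpoints as unit vectors p₁, p₂ with components (cos φ cos λ, cos φ sin λ, sin φ).
The central angle between the endpoints is δ = arccos(p₁·p₂) ≈ 0.719 rad (41.2°).
Interpolate at f = 5/8 with slerp weights a = sin((1−f)δ)/sin δ ≈ 0.404, b = sin(fδ)/sin δ ≈ 0.660.
p = a·p₁ + b·p₂ ≈ (-0.548, -0.047, -0.835); φ = arcsin(p_z) ≈ -56.66°, λ = atan2(p_y, p_x) ≈ -175.14°.

≈ 57°S, 175°W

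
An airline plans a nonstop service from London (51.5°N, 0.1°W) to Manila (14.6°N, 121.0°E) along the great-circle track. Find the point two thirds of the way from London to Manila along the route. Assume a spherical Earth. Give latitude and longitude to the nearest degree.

The haversine formula gives a central angle δ ≈ 1.685 rad (96.5°) between the endpoints.
Interpolate at f = 2/3 with slerp weights a = sin((1−f)δ)/sin δ ≈ 0.536, b = sin(fδ)/sin δ ≈ 0.907.
p = a·p₁ + b·p₂ ≈ (-0.119, 0.752, 0.648); φ = arcsin(p_z) ≈ 40.41°, λ = atan2(p_y, p_x) ≈ 98.96°.

≈ 40°N, 99°E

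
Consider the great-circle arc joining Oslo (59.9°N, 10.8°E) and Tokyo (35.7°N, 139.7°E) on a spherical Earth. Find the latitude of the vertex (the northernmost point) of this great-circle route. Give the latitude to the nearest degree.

The great circle lies in the plane with unit normal n̂ = (p₁ × p₂)/|p₁ × p₂|.
Here n̂_z ≈ +0.327; the vertex latitude is φ_max = arccos|n̂_z| ≈ 70.9°.
Check via Clairaut: cos φ_max = |cos φ₁| · sin C = cos(59.9°)·sin(40.7°) ≈ 0.327, again giving ≈ 70.9°.

≈ 71°N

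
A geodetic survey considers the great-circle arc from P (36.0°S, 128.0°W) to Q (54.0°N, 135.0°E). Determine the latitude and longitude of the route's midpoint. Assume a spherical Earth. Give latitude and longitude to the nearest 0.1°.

≈ (13.2°N, 166.4°W)

Write both endpoints as unit vectors p₁, p₂ with components (cos φ cos λ, cos φ sin λ, sin φ).
The central angle between the endpoints is δ = arccos(p₁·p₂) ≈ 2.134 rad (122.2°).
Interpolate at f = 1/2 with slerp weights a = sin((1−f)δ)/sin δ ≈ 1.035, b = sin(fδ)/sin δ ≈ 1.035.
p = a·p₁ + b·p₂ ≈ (-0.946, -0.230, 0.229); φ = arcsin(p_z) ≈ 13.24°, λ = atan2(p_y, p_x) ≈ -166.35°.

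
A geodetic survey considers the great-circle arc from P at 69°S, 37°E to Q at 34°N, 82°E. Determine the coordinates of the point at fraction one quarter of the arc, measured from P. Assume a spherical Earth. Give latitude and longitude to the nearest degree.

≈ 45°S, 60°E

Write both endpoints as unit vectors p₁, p₂ with components (cos φ cos λ, cos φ sin λ, sin φ).
The central angle between the endpoints is δ = arccos(p₁·p₂) ≈ 1.888 rad (108.2°).
Interpolate at f = 1/4 with slerp weights a = sin((1−f)δ)/sin δ ≈ 1.040, b = sin(fδ)/sin δ ≈ 0.479.
p = a·p₁ + b·p₂ ≈ (0.353, 0.617, -0.703); φ = arcsin(p_z) ≈ -44.69°, λ = atan2(p_y, p_x) ≈ 60.24°.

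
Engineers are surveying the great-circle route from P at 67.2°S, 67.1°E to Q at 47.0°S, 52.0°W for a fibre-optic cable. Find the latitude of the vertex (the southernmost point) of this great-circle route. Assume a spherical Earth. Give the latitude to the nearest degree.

The great circle lies in the plane with unit normal n̂ = (p₁ × p₂)/|p₁ × p₂|.
Here n̂_z ≈ -0.276; the vertex latitude is φ_max = arccos|n̂_z| ≈ 74.0°.
Check via Clairaut: cos φ_max = |cos φ₁| · sin C = cos(67.2°)·sin(134.7°) ≈ 0.276, again giving ≈ 74.0°.

≈ 74°S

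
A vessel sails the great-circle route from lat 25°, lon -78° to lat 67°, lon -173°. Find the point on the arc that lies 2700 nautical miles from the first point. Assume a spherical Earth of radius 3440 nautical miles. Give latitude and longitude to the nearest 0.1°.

≈ lat 61.8°, lon -116.6°

The haversine formula gives a central angle δ ≈ 1.205 rad (69.0°) between the endpoints. The total great-circle distance is δ·R ≈ 1.205 × 3440 ≈ 4143 nmi, so the target fraction is f = 2700/4143 ≈ 0.652.
Interpolate at f ≈ 0.652 with slerp weights a = sin((1−f)δ)/sin δ ≈ 0.436, b = sin(fδ)/sin δ ≈ 0.757.
p = a·p₁ + b·p₂ ≈ (-0.211, -0.423, 0.881); φ = arcsin(p_z) ≈ 61.79°, λ = atan2(p_y, p_x) ≈ -116.55°.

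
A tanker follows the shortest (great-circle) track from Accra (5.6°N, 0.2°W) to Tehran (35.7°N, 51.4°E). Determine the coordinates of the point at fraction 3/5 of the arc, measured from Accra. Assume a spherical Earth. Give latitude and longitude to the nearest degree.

Write both endpoints as unit vectors p₁, p₂ with components (cos φ cos λ, cos φ sin λ, sin φ).
The central angle between the endpoints is δ = arccos(p₁·p₂) ≈ 0.978 rad (56.0°).
Interpolate at f = 3/5 with slerp weights a = sin((1−f)δ)/sin δ ≈ 0.460, b = sin(fδ)/sin δ ≈ 0.668.
p = a·p₁ + b·p₂ ≈ (0.796, 0.422, 0.434); φ = arcsin(p_z) ≈ 25.75°, λ = atan2(p_y, p_x) ≈ 27.94°.

≈ 26°N, 28°E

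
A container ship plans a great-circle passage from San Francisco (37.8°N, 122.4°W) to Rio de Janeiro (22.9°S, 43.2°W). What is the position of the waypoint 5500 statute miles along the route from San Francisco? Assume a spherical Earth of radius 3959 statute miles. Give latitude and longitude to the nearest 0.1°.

Write both endpoints as unit vectors p₁, p₂ with components (cos φ cos λ, cos φ sin λ, sin φ).
The central angle between the endpoints is δ = arccos(p₁·p₂) ≈ 1.673 rad (95.9°). The total great-circle distance is δ·R ≈ 1.673 × 3959 ≈ 6624 mi, so the target fraction is f = 5500/6624 ≈ 0.830.
Interpolate at f ≈ 0.830 with slerp weights a = sin((1−f)δ)/sin δ ≈ 0.282, b = sin(fδ)/sin δ ≈ 0.989.
p = a·p₁ + b·p₂ ≈ (0.545, -0.811, -0.212); φ = arcsin(p_z) ≈ -12.25°, λ = atan2(p_y, p_x) ≈ -56.12°.

≈ 12.3°S, 56.1°W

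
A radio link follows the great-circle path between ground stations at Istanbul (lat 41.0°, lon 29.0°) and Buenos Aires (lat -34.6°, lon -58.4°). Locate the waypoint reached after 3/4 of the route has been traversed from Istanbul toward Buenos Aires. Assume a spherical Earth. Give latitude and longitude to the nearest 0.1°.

≈ lat -16.1°, lon -35.7°

From cos δ = sin φ₁ sin φ₂ + cos φ₁ cos φ₂ cos Δλ, the central angle is δ ≈ 1.922 rad (110.1°).
Interpolate at f = 3/4 with slerp weights a = sin((1−f)δ)/sin δ ≈ 0.492, b = sin(fδ)/sin δ ≈ 1.056.
p = a·p₁ + b·p₂ ≈ (0.781, -0.560, -0.277); φ = arcsin(p_z) ≈ -16.07°, λ = atan2(p_y, p_x) ≈ -35.67°.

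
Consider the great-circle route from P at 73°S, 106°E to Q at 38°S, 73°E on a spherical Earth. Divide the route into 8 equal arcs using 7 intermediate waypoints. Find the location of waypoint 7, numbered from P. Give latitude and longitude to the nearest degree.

Convert each endpoint to a unit vector on the sphere (x = cos φ cos λ, y = cos φ sin λ, z = sin φ).
The central angle between the endpoints is δ = arccos(p₁·p₂) ≈ 0.673 rad (38.6°).
Interpolate at f = 7/8 with slerp weights a = sin((1−f)δ)/sin δ ≈ 0.135, b = sin(fδ)/sin δ ≈ 0.891.
p = a·p₁ + b·p₂ ≈ (0.194, 0.709, -0.677); φ = arcsin(p_z) ≈ -42.65°, λ = atan2(p_y, p_x) ≈ 74.67°.

≈ 43°S, 75°E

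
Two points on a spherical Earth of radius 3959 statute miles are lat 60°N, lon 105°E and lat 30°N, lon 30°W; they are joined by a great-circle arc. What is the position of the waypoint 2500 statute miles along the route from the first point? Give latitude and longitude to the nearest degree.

≈ lat 69°N, lon 15°E

From cos δ = sin φ₁ sin φ₂ + cos φ₁ cos φ₂ cos Δλ, the central angle is δ ≈ 1.444 rad (82.7°). The total great-circle distance is δ·R ≈ 1.444 × 3959 ≈ 5715 mi, so the target fraction is f = 2500/5715 ≈ 0.437.
Interpolate at f ≈ 0.437 with slerp weights a = sin((1−f)δ)/sin δ ≈ 0.732, b = sin(fδ)/sin δ ≈ 0.595.
p = a·p₁ + b·p₂ ≈ (0.352, 0.096, 0.931); φ = arcsin(p_z) ≈ 68.63°, λ = atan2(p_y, p_x) ≈ 15.22°.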